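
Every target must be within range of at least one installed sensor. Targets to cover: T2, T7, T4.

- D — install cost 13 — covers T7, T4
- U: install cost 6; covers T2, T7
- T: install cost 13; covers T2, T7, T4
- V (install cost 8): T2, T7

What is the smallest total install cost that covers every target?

The greedy cost-per-new-target heuristic would pick U and D for 19, but a cheaper cover exists.
T alone covers T2, T7, T4 — every target.
Total install cost: 13.
No cover costs less than 13.

13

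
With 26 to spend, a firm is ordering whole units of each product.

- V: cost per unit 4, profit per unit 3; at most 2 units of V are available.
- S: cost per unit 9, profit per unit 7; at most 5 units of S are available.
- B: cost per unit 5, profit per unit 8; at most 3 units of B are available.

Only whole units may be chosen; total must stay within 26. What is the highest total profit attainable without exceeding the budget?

31

Take 1×S and 3×B: cost 24 ≤ 26, profit 1·7 + 3·8 = 31.
B has the best ratio (8/5) and is taken to its limit of 3; remaining capacity is filled optimally with the others.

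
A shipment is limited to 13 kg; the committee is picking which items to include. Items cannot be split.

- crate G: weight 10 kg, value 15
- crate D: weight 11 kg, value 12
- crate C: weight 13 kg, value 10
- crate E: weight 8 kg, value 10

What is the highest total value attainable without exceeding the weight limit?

15

Allowing fractional choices, the relaxed optimum would be about 18.8, but items are indivisible.
crate E: weight 8 ≤ 13, value 10.
crate D: weight 11 ≤ 13, value 12.
crate G: weight 10 ≤ 13, value 15.
Best is crate G with total value 15.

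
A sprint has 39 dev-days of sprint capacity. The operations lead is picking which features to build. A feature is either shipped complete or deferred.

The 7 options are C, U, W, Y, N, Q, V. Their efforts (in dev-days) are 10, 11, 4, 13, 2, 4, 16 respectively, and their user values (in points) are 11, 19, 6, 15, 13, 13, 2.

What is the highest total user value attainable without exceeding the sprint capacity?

66

C + U + W + N + Q: effort 10 + 11 + 4 + 2 + 4 = 31 ≤ 39, user value 11 + 19 + 6 + 13 + 13 = 62.
U + W + Y + N + Q: effort 11 + 4 + 13 + 2 + 4 = 34 ≤ 39, user value 19 + 6 + 15 + 13 + 13 = 66.
Best is U, W, Y, N, and Q with total user value 66.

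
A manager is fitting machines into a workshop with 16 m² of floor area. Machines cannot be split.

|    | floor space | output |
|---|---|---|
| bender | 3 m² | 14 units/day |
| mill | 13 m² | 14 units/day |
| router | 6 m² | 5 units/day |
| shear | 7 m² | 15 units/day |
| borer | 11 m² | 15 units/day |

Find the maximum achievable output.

34

Allowing fractional choices, the relaxed optimum would be about 37.2, but machines are indivisible.
bender + borer: floor space 3 + 11 = 14 ≤ 16, output 14 + 15 = 29.
bender + router + shear: floor space 3 + 6 + 7 = 16 ≤ 16, output 14 + 5 + 15 = 34.
bender + shear: floor space 3 + 7 = 10 ≤ 16, output 14 + 15 = 29.
Best is bender, router, and shear with total output 34.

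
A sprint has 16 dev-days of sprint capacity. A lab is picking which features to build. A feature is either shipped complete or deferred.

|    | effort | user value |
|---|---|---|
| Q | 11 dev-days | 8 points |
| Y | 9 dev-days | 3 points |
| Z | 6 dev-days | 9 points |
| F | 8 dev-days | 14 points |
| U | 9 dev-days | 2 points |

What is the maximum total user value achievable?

Allowing fractional choices, the relaxed optimum would be about 24.5, but features are indivisible.
Z + F: effort 6 + 8 = 14 ≤ 16, user value 9 + 14 = 23.
F: effort 8 ≤ 16, user value 14.
Y + Z: effort 9 + 6 = 15 ≤ 16, user value 3 + 9 = 12.
Best is Z and F with total user value 23.

23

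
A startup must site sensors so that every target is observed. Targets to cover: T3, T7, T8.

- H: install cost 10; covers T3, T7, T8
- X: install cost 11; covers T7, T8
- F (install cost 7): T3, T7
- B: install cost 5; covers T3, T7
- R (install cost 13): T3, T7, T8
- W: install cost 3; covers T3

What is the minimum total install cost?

The greedy cost-per-new-target heuristic would pick B and H for 15, but a cheaper cover exists.
H alone covers T3, T7, T8 — every target.
Total install cost: 10.
No cover costs less than 10.

10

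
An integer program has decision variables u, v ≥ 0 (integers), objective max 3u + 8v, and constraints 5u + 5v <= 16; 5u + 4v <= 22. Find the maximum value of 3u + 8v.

(u,v)=(0,3): 5·0+5·3=15≤16, 5·0+4·3=12≤22, objective 24.
(u,v)=(1,2): 5·1+5·2=15≤16, 5·1+4·2=13≤22, objective 19.
Maximum is 24 at (u,v)=(0,3).

24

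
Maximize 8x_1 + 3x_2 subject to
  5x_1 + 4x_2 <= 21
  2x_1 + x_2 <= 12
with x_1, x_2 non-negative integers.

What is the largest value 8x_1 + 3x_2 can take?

Relaxing integrality, the LP optimum is 33.60 at (x_1,x_2) = (4.2, 0), which is not an integer point.
(x_1,x_2)=(4,0): 5·4+4·0=20≤21, 2·4+1·0=8≤12, objective 32.
(x_1,x_2)=(3,1): 5·3+4·1=19≤21, 2·3+1·1=7≤12, objective 27.
(x_1,x_2)=(3,0): 5·3+4·0=15≤21, 2·3+1·0=6≤12, objective 24.
The best lattice point is (4,0), giving 32.

32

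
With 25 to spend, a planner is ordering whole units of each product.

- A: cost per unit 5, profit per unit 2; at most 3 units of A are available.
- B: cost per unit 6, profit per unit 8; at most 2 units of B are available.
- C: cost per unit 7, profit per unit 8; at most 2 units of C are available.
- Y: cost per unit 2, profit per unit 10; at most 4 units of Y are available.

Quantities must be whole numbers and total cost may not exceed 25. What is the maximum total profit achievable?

This is a bounded integer knapsack.
Y has the best ratio (10/2); taking only Y gives at most 4×10 = 40 (stopped by the supply cap of 4).
Mixing does better — 1×A, 2×B, and 4×Y: cost 25 ≤ 25, profit 1·2 + 2·8 + 4·10 = 58.

58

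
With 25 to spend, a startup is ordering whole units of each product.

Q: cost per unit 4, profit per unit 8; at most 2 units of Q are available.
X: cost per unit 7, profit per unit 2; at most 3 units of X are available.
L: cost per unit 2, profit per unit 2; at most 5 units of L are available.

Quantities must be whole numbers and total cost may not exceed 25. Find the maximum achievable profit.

28

Take 2×Q, 1×X, and 5×L: cost 25 ≤ 25, profit 2·8 + 1·2 + 5·2 = 28.
Q has the best ratio (8/4) and is taken to its limit of 2; remaining capacity is filled optimally with the others.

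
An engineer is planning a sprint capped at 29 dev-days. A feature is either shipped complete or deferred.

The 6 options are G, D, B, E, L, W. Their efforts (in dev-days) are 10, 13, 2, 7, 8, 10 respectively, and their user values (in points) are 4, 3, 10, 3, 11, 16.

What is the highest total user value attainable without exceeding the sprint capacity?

Allowing fractional choices, the relaxed optimum would be about 40.8, but features are indivisible.
B + E + L + W: effort 2 + 7 + 8 + 10 = 27 ≤ 29, user value 10 + 3 + 11 + 16 = 40.
B + L + W: effort 2 + 8 + 10 = 20 ≤ 29, user value 10 + 11 + 16 = 37.
G + B + E + W: effort 10 + 2 + 7 + 10 = 29 ≤ 29, user value 4 + 10 + 3 + 16 = 33.
Best is B, E, L, and W with total user value 40.

40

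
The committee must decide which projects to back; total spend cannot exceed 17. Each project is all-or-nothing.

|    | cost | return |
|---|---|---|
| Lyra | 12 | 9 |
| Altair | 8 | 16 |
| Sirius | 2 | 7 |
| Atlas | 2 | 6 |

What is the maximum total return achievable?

Take Altair, Sirius, and Atlas: cost 8 + 2 + 2 = 12 ≤ 17, return 16 + 7 + 6 = 29.
No other feasible combination does better.

29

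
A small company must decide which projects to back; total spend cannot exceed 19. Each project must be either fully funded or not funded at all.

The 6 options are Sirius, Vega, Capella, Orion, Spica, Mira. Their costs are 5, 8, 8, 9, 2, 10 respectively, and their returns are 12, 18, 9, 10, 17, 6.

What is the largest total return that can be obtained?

47

Take Sirius, Vega, and Spica: cost 5 + 8 + 2 = 15 ≤ 19, return 12 + 18 + 17 = 47.
No other feasible combination does better.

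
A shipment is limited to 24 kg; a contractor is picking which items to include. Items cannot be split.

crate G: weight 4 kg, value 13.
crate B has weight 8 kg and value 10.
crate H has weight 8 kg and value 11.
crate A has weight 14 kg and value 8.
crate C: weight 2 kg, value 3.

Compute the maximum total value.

Take crate G, crate B, crate H, and crate C: weight 4 + 8 + 8 + 2 = 22 ≤ 24, value 13 + 10 + 11 + 3 = 37.
No other feasible combination does better.

37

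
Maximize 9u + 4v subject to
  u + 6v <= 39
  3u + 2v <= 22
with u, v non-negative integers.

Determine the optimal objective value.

(u,v)=(7,0) is feasible, giving 63.
(u,v)=(6,1) is feasible, giving 58.
(u,v)=(6,0) is feasible, giving 54.
The best lattice point is (7,0), giving 63.

63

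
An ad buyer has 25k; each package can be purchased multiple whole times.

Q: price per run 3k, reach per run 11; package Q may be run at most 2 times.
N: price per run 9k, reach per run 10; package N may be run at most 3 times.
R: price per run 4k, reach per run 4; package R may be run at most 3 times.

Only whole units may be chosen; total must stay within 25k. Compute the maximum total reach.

42

Take 2×Q and 2×N: price 24 ≤ 25, reach 2·11 + 2·10 = 42.
Q has the best ratio (11/3) and is taken to its limit of 2; remaining capacity is filled optimally with the others.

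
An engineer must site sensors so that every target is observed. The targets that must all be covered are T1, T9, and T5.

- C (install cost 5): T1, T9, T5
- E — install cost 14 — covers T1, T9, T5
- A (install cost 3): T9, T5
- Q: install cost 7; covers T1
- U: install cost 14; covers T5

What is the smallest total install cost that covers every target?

This is a weighted set-cover instance.
The greedy cost-per-new-target heuristic would pick A and C for 8, but a cheaper cover exists.
C alone covers T1, T9, T5 — every target.
Total install cost: 5.
No cover costs less than 5.

5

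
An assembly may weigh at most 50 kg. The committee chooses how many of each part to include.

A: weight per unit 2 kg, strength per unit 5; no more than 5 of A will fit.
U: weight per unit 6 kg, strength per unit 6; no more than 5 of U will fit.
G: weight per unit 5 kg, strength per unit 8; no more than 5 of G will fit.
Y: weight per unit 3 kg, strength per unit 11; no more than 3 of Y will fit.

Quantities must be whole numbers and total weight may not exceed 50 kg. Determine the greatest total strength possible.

104

4×A, 1×U, 5×G, and 3×Y: weight 48 ≤ 50, strength 4·5 + 1·6 + 5·8 + 3·11 = 99.
5×A, 1×U, 5×G, and 3×Y: weight 50 ≤ 50, strength 5·5 + 1·6 + 5·8 + 3·11 = 104.
Best is 104.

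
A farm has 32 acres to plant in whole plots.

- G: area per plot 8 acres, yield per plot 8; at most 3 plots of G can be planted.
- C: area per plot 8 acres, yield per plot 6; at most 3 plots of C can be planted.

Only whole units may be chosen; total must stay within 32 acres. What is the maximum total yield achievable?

30

3×G and 1×C: area 32 ≤ 32, yield 3·8 + 1·6 = 30.
2×G and 2×C: area 32 ≤ 32, yield 2·8 + 2·6 = 28.
Best is 30.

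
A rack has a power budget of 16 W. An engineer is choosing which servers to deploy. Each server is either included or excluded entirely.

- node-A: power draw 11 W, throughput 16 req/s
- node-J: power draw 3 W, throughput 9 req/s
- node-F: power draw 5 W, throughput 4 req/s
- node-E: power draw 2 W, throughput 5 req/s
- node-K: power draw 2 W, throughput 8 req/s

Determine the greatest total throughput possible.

33

Take node-A, node-J, and node-K: power draw 11 + 3 + 2 = 16 ≤ 16, throughput 16 + 9 + 8 = 33.
No other feasible combination does better.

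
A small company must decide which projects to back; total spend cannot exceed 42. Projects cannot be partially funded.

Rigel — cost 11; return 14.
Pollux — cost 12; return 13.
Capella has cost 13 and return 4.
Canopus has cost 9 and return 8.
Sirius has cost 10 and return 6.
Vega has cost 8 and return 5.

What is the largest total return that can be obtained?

41

Allowing fractional choices, the relaxed optimum would be about 41.2, but projects are indivisible.
Rigel + Pollux + Canopus + Sirius: cost 11 + 12 + 9 + 10 = 42 ≤ 42, return 14 + 13 + 8 + 6 = 41.
Rigel + Pollux + Sirius + Vega: cost 11 + 12 + 10 + 8 = 41 ≤ 42, return 14 + 13 + 6 + 5 = 38.
Rigel + Pollux + Canopus + Vega: cost 11 + 12 + 9 + 8 = 40 ≤ 42, return 14 + 13 + 8 + 5 = 40.
Best is Rigel, Pollux, Canopus, and Sirius with total return 41.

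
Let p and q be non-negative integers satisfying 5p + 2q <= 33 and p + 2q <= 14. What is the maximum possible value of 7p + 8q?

(p,q)=(4,5): 5·4+2·5=30≤33, 1·4+2·5=14≤14, objective 68.
(p,q)=(5,4): 5·5+2·4=33≤33, 1·5+2·4=13≤14, objective 67.
(p,q)=(3,5): 5·3+2·5=25≤33, 1·3+2·5=13≤14, objective 61.
The best lattice point is (4,5), giving 68.

68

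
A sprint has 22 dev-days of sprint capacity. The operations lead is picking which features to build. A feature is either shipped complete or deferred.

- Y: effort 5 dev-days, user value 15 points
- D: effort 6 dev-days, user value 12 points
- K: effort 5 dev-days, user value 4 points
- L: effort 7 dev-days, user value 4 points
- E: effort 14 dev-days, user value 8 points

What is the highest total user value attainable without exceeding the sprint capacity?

Y + D + K: effort 5 + 6 + 5 = 16 ≤ 22, user value 15 + 12 + 4 = 31.
Y + D: effort 5 + 6 = 11 ≤ 22, user value 15 + 12 = 27.
Y + D + L: effort 5 + 6 + 7 = 18 ≤ 22, user value 15 + 12 + 4 = 31.
The maximum user value is 31; one optimal choice is Y, D, and K.

31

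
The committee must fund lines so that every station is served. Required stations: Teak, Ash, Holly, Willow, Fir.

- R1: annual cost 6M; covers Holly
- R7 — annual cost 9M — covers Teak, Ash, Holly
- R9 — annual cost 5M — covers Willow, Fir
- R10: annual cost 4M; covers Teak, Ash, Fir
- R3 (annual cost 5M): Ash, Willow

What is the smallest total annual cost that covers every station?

The greedy cost-per-new-station heuristic would pick R10, R9, and R1 for 15, but a cheaper cover exists.
Choose R7 and R9: together they cover Teak, Ash, Holly, Willow, Fir — every station.
Total annual cost: 9 + 5 = 14.
No cover costs less than 14.

14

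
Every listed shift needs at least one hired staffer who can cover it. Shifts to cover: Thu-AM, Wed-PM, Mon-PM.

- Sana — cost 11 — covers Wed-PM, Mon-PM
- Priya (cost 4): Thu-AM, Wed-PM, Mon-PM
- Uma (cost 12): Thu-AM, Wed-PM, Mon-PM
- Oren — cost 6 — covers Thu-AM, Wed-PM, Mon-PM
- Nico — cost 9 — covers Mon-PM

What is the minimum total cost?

Priya alone covers Thu-AM, Wed-PM, Mon-PM — every shift.
Total cost: 4.
No cover costs less than 4.

4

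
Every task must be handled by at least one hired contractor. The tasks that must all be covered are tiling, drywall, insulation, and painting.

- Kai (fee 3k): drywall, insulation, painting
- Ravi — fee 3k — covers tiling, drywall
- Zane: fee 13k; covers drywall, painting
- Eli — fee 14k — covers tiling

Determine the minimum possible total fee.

6

Choose Kai and Ravi: together they cover tiling, drywall, insulation, painting — every task.
Total fee: 3 + 3 = 6.
No cover costs less than 6.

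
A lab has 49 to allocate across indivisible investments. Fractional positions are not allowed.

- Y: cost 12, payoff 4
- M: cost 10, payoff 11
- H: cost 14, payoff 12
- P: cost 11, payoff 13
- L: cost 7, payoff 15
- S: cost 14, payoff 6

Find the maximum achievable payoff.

51

Take M, H, P, and L: cost 10 + 14 + 11 + 7 = 42 ≤ 49, payoff 11 + 12 + 13 + 15 = 51.
No other feasible combination does better.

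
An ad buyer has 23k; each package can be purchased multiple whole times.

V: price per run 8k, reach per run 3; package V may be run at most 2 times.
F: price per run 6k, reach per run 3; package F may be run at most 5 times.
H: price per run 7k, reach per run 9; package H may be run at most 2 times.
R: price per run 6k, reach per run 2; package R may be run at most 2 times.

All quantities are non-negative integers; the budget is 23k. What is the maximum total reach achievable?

H has the best ratio (9/7); taking only H gives at most 2×9 = 18 (stopped by the supply cap of 2).
Mixing does better — 1×F and 2×H: price 20 ≤ 23, reach 1·3 + 2·9 = 21.

21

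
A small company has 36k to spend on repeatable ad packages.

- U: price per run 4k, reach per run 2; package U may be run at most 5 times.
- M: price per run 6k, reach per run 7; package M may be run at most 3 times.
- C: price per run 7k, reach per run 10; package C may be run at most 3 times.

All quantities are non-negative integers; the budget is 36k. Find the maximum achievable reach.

44

C has the best ratio (10/7); taking only C gives at most 3×10 = 30 (stopped by the supply cap of 3).
Mixing does better — 2×M and 3×C: price 33 ≤ 36, reach 2·7 + 3·10 = 44.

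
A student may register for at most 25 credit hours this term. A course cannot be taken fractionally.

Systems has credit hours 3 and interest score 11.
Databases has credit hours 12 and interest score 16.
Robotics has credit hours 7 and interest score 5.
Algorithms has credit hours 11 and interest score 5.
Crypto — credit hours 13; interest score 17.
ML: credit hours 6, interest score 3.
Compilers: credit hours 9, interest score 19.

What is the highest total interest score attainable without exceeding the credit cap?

This is a 0-1 knapsack instance.
Allowing fractional choices, the relaxed optimum would be about 47.3, but courses are indivisible.
Systems + Crypto + Compilers: credit hours 3 + 13 + 9 = 25 ≤ 25, interest score 11 + 17 + 19 = 47.
Systems + Databases + Compilers: credit hours 3 + 12 + 9 = 24 ≤ 25, interest score 11 + 16 + 19 = 46.
Best is Systems, Crypto, and Compilers with total interest score 47.

47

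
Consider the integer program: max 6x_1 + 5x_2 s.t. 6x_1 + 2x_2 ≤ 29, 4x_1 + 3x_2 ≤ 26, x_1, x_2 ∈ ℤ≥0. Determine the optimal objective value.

The continuous relaxation peaks at (0, 8.67) with value 43.33; rounding to a feasible lattice point costs some objective.
(x_1,x_2)=(2,6) is feasible, giving 42.
(x_1,x_2)=(1,7) is feasible, giving 41.
(x_1,x_2)=(0,8) is feasible, giving 40.
(x_1,x_2)=(2,5) is feasible, giving 37.
Maximum is 42 at (x_1,x_2)=(2,6).

42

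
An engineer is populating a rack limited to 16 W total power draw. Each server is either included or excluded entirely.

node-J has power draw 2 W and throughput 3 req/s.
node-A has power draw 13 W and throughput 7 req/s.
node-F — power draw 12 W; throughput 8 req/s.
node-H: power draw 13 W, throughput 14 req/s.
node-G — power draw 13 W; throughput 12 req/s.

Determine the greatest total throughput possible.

17

Allowing fractional choices, the relaxed optimum would be about 17.9, but servers are indivisible.
node-J + node-H: power draw 2 + 13 = 15 ≤ 16, throughput 3 + 14 = 17.
node-J + node-G: power draw 2 + 13 = 15 ≤ 16, throughput 3 + 12 = 15.
node-H: power draw 13 ≤ 16, throughput 14.
Best is node-J and node-H with total throughput 17.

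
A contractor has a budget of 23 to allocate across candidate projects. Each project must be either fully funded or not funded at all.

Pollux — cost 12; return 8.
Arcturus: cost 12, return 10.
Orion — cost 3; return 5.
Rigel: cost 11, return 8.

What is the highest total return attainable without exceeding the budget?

Allowing fractional choices, the relaxed optimum would be about 20.8, but projects are indivisible.
Pollux + Rigel: cost 12 + 11 = 23 ≤ 23, return 8 + 8 = 16.
Arcturus + Orion: cost 12 + 3 = 15 ≤ 23, return 10 + 5 = 15.
Arcturus + Rigel: cost 12 + 11 = 23 ≤ 23, return 10 + 8 = 18.
Best is Arcturus and Rigel with total return 18.

18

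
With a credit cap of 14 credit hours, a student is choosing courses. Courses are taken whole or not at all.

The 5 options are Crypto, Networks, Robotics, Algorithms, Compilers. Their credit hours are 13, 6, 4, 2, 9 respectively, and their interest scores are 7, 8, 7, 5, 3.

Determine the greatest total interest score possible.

This is a 0-1 knapsack instance.
Allowing fractional choices, the relaxed optimum would be about 21.1, but courses are indivisible.
Networks + Robotics: credit hours 6 + 4 = 10 ≤ 14, interest score 8 + 7 = 15.
Networks + Robotics + Algorithms: credit hours 6 + 4 + 2 = 12 ≤ 14, interest score 8 + 7 + 5 = 20.
Best is Networks, Robotics, and Algorithms with total interest score 20.

20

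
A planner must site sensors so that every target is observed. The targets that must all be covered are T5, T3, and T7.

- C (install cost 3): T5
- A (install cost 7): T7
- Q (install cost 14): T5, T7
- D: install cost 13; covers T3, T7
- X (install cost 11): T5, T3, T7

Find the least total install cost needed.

The greedy cost-per-new-target heuristic would pick C and X for 14, but a cheaper cover exists.
X alone covers T5, T3, T7 — every target.
Total install cost: 11.
No cover costs less than 11.

11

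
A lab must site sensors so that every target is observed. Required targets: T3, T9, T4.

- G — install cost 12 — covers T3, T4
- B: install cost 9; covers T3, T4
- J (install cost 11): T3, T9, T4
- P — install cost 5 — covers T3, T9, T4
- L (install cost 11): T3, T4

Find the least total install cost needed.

This is a weighted set-cover instance.
P alone covers T3, T9, T4 — every target.
Total install cost: 5.
No cover costs less than 5.

5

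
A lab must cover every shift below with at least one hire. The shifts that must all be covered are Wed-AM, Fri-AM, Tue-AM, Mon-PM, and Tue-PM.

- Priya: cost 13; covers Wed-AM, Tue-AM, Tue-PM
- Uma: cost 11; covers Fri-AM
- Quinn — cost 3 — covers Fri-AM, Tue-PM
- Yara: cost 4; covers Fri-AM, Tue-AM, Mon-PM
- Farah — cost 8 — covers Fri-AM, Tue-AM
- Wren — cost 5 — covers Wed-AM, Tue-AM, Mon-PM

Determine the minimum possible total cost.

8

The greedy cost-per-new-shift heuristic would pick Yara, Quinn, and Wren for 12, but a cheaper cover exists.
Choose Quinn and Wren: together they cover Wed-AM, Fri-AM, Tue-AM, Mon-PM, Tue-PM — every shift.
Total cost: 3 + 5 = 8.
No cover costs less than 8.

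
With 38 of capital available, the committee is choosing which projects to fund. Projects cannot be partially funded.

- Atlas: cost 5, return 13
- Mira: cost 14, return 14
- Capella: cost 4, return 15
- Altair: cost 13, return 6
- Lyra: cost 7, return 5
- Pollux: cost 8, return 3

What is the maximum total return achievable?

50

Allowing fractional choices, the relaxed optimum would be about 50.7, but projects are indivisible.
Atlas + Mira + Capella + Lyra: cost 5 + 14 + 4 + 7 = 30 ≤ 38, return 13 + 14 + 15 + 5 = 47.
Atlas + Mira + Capella + Lyra + Pollux: cost 5 + 14 + 4 + 7 + 8 = 38 ≤ 38, return 13 + 14 + 15 + 5 + 3 = 50.
Atlas + Mira + Capella + Altair: cost 5 + 14 + 4 + 13 = 36 ≤ 38, return 13 + 14 + 15 + 6 = 48.
Best is Atlas, Mira, Capella, Lyra, and Pollux with total return 50.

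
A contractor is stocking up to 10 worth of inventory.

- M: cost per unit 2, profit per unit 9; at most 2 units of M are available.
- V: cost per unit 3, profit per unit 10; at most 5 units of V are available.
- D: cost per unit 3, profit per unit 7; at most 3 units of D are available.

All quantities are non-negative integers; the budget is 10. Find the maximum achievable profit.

38

M has the best ratio (9/2); taking only M gives at most 2×9 = 18 (stopped by the supply cap of 2).
Mixing does better — 2×M and 2×V: cost 10 ≤ 10, profit 2·9 + 2·10 = 38.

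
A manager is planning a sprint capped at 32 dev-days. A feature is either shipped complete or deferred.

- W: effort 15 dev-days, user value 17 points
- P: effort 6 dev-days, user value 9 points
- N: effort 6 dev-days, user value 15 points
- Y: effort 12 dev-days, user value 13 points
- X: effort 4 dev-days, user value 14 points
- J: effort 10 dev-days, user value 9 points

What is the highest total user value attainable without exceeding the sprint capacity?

55

This is an integer program with binary decision variables.
Allowing fractional choices, the relaxed optimum would be about 56.1, but features are indivisible.
P + N + Y + X: effort 6 + 6 + 12 + 4 = 28 ≤ 32, user value 9 + 15 + 13 + 14 = 51.
N + Y + X + J: effort 6 + 12 + 4 + 10 = 32 ≤ 32, user value 15 + 13 + 14 + 9 = 51.
W + P + N + X: effort 15 + 6 + 6 + 4 = 31 ≤ 32, user value 17 + 9 + 15 + 14 = 55.
Best is W, P, N, and X with total user value 55.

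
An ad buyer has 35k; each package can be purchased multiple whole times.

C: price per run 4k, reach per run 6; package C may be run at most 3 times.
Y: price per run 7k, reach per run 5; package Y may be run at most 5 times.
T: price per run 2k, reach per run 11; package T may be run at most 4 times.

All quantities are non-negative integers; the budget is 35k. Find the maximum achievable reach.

72

T has the best ratio (11/2); taking only T gives at most 4×11 = 44 (stopped by the supply cap of 4).
Mixing does better — 3×C, 2×Y, and 4×T: price 34 ≤ 35, reach 3·6 + 2·5 + 4·11 = 72.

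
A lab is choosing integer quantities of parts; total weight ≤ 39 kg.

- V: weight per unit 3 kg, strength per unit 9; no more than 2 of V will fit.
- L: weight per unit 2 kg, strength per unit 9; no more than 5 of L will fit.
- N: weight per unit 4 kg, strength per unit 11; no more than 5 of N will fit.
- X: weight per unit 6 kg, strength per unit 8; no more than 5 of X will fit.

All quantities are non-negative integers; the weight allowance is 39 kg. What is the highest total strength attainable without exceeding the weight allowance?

118

This is a bounded integer knapsack.
Take 2×V, 5×L, and 5×N: weight 36 ≤ 39, strength 2·9 + 5·9 + 5·11 = 118.
L has the best ratio (9/2) and is taken to its limit of 5; remaining capacity is filled optimally with the others.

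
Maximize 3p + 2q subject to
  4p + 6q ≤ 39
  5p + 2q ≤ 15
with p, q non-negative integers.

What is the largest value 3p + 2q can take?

Relaxing integrality, the LP optimum is 13.91 at (p,q) = (0.545, 6.14), which is not an integer point.
(p,q)=(1,5): 4·1+6·5=34≤39, 5·1+2·5=15≤15, objective 13.
(p,q)=(0,6): 4·0+6·6=36≤39, 5·0+2·6=12≤15, objective 12.
(p,q)=(1,4): 4·1+6·4=28≤39, 5·1+2·4=13≤15, objective 11.
No feasible integer point exceeds 13.

13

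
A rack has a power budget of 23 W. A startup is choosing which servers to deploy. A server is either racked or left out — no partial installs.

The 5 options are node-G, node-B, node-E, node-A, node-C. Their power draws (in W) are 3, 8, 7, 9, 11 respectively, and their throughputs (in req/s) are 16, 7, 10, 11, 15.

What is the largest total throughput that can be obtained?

Treat it as a binary knapsack problem.
node-G + node-E + node-C: power draw 3 + 7 + 11 = 21 ≤ 23, throughput 16 + 10 + 15 = 41.
node-G + node-B + node-C: power draw 3 + 8 + 11 = 22 ≤ 23, throughput 16 + 7 + 15 = 38.
node-G + node-A + node-C: power draw 3 + 9 + 11 = 23 ≤ 23, throughput 16 + 11 + 15 = 42.
Best is node-G, node-A, and node-C with total throughput 42.

42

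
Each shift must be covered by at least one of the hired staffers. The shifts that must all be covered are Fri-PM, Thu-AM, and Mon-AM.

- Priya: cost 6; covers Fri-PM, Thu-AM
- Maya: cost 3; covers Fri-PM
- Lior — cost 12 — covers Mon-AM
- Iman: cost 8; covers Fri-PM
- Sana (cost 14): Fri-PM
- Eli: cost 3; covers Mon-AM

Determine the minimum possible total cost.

Choose Priya and Eli: together they cover Fri-PM, Thu-AM, Mon-AM — every shift.
Total cost: 6 + 3 = 9.
No cover costs less than 9.

9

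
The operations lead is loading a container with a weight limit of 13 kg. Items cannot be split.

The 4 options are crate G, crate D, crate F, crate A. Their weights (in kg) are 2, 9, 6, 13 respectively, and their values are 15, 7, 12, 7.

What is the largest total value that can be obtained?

27

Allowing fractional choices, the relaxed optimum would be about 30.9, but items are indivisible.
crate G + crate F: weight 2 + 6 = 8 ≤ 13, value 15 + 12 = 27.
crate G + crate D: weight 2 + 9 = 11 ≤ 13, value 15 + 7 = 22.
Best is crate G and crate F with total value 27.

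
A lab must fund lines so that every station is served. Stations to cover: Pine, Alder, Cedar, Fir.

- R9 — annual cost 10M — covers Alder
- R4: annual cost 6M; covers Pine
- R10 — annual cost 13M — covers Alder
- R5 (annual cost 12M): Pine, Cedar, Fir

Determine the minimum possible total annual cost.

Choose R9 and R5: together they cover Pine, Alder, Cedar, Fir — every station.
Total annual cost: 10 + 12 = 22.
No cover costs less than 22.

22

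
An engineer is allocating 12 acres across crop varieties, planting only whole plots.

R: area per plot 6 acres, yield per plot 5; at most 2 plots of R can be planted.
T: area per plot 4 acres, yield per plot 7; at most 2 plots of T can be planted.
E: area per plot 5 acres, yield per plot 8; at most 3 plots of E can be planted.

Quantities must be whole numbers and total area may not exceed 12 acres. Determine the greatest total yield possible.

16

Take 2×E: area 10 ≤ 12, yield 2·8 = 16.
No other integer combination yields more.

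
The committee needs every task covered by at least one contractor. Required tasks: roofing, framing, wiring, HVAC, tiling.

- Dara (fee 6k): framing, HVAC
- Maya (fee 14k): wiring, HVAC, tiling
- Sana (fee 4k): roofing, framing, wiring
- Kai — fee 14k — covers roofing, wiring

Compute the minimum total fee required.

18

This is a weighted set-cover instance.
The greedy cost-per-new-task heuristic would pick Sana, Dara, and Maya for 24, but a cheaper cover exists.
Choose Maya and Sana: together they cover roofing, framing, wiring, HVAC, tiling — every task.
Total fee: 14 + 4 = 18.
No cover costs less than 18.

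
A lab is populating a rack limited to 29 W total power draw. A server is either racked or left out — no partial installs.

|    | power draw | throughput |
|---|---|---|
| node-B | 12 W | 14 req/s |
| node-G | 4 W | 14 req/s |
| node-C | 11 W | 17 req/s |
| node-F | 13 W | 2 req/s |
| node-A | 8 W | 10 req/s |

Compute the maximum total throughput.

node-B + node-G + node-A: power draw 12 + 4 + 8 = 24 ≤ 29, throughput 14 + 14 + 10 = 38.
node-G + node-C + node-A: power draw 4 + 11 + 8 = 23 ≤ 29, throughput 14 + 17 + 10 = 41.
node-B + node-G + node-C: power draw 12 + 4 + 11 = 27 ≤ 29, throughput 14 + 14 + 17 = 45.
Best is node-B, node-G, and node-C with total throughput 45.

45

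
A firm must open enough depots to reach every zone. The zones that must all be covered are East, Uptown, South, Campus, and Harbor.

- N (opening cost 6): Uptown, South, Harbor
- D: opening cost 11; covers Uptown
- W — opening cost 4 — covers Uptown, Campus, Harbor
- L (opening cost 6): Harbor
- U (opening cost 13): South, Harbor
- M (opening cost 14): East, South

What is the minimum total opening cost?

18

This is a weighted set-cover instance.
The greedy cost-per-new-zone heuristic would pick W, N, and M for 24, but a cheaper cover exists.
Choose W and M: together they cover East, Uptown, South, Campus, Harbor — every zone.
Total opening cost: 4 + 14 = 18.
No cover costs less than 18.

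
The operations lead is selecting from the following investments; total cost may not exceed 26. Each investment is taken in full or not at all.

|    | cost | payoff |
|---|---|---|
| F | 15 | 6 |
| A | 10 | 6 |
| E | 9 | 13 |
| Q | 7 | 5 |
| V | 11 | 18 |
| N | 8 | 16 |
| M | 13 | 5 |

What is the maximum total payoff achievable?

39

Treat it as a binary knapsack problem.
Q + V + N: cost 7 + 11 + 8 = 26 ≤ 26, payoff 5 + 18 + 16 = 39.
E + Q + N: cost 9 + 7 + 8 = 24 ≤ 26, payoff 13 + 5 + 16 = 34.
V + N: cost 11 + 8 = 19 ≤ 26, payoff 18 + 16 = 34.
Best is Q, V, and N with total payoff 39.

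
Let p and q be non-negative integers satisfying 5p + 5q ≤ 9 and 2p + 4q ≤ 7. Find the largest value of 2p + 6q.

6

(p,q)=(0,1) is feasible, giving 6.
(p,q)=(1,0) is feasible, giving 2.
(p,q)=(0,0) is feasible, giving 0.
No feasible integer point exceeds 6.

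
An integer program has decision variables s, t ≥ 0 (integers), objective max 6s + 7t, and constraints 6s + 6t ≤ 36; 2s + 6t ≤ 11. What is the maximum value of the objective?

30

The continuous relaxation peaks at (5.5, 0) with value 33.00; rounding to a feasible lattice point costs some objective.
(s,t)=(5,0): 6·5+6·0=30≤36, 2·5+6·0=10≤11, objective 30.
(s,t)=(4,0): 6·4+6·0=24≤36, 2·4+6·0=8≤11, objective 24.
No feasible integer point exceeds 30.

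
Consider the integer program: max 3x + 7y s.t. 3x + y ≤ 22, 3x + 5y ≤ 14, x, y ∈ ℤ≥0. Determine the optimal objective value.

The continuous relaxation peaks at (0, 2.8) with value 19.60; rounding to a feasible lattice point costs some objective.
(x,y)=(1,2) is feasible, giving 17.
(x,y)=(0,2) is feasible, giving 14.
No feasible integer point exceeds 17.

17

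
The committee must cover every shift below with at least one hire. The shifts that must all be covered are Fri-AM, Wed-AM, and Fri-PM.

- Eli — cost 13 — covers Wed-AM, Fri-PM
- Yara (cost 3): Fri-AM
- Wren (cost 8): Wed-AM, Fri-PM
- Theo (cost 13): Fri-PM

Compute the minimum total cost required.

Choose Yara and Wren: together they cover Fri-AM, Wed-AM, Fri-PM — every shift.
Total cost: 3 + 8 = 11.

11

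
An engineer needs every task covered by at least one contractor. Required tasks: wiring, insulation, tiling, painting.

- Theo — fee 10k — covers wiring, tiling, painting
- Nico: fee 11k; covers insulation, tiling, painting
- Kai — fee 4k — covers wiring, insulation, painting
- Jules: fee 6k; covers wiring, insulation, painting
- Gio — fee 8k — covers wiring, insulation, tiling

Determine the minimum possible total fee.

12

This is a weighted set-cover instance.
Choose Kai and Gio: together they cover wiring, insulation, tiling, painting — every task.
Total fee: 4 + 8 = 12.
No cover costs less than 12.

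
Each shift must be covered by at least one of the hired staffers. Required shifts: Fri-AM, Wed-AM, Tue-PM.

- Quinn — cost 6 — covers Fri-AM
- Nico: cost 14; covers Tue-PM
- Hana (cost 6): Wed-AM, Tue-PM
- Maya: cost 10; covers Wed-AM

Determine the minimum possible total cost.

12

Choose Quinn and Hana: together they cover Fri-AM, Wed-AM, Tue-PM — every shift.
Total cost: 6 + 6 = 12.
No cover costs less than 12.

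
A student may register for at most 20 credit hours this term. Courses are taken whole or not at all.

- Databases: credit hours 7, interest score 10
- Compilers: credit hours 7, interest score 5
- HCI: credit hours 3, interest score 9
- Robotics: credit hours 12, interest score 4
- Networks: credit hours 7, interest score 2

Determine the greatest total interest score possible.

24

Allowing fractional choices, the relaxed optimum would be about 25.0, but courses are indivisible.
Databases + HCI: credit hours 7 + 3 = 10 ≤ 20, interest score 10 + 9 = 19.
Databases + Compilers + HCI: credit hours 7 + 7 + 3 = 17 ≤ 20, interest score 10 + 5 + 9 = 24.
Databases + HCI + Networks: credit hours 7 + 3 + 7 = 17 ≤ 20, interest score 10 + 9 + 2 = 21.
Best is Databases, Compilers, and HCI with total interest score 24.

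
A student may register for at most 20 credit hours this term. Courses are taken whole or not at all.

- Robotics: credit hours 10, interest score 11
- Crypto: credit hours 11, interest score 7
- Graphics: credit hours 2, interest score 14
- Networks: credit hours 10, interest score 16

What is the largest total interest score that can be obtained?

Graphics + Networks: credit hours 2 + 10 = 12 ≤ 20, interest score 14 + 16 = 30.
Robotics + Networks: credit hours 10 + 10 = 20 ≤ 20, interest score 11 + 16 = 27.
Robotics + Graphics: credit hours 10 + 2 = 12 ≤ 20, interest score 11 + 14 = 25.
Best is Graphics and Networks with total interest score 30.

30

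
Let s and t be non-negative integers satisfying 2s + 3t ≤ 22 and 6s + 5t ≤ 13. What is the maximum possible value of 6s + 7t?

14

(s,t)=(0,2) is feasible, giving 14.
(s,t)=(1,1) is feasible, giving 13.
(s,t)=(0,1) is feasible, giving 7.
The best lattice point is (0,2), giving 14.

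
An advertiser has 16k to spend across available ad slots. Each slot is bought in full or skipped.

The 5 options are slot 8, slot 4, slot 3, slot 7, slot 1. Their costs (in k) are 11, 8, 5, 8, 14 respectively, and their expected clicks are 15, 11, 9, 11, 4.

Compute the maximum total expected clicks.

24

Allowing fractional choices, the relaxed optimum would be about 24.1, but ad slots are indivisible.
slot 4 + slot 3: cost 8 + 5 = 13 ≤ 16, expected clicks 11 + 9 = 20.
slot 4 + slot 7: cost 8 + 8 = 16 ≤ 16, expected clicks 11 + 11 = 22.
slot 8 + slot 3: cost 11 + 5 = 16 ≤ 16, expected clicks 15 + 9 = 24.
Best is slot 8 and slot 3 with total expected clicks 24.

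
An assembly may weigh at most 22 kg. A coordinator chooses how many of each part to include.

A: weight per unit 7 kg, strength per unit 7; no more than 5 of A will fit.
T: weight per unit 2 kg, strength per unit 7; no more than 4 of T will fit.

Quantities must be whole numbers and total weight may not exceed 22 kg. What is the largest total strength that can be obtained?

42

T has the best ratio (7/2); taking only T gives at most 4×7 = 28 (stopped by the supply cap of 4).
Mixing does better — 2×A and 4×T: weight 22 ≤ 22, strength 2·7 + 4·7 = 42.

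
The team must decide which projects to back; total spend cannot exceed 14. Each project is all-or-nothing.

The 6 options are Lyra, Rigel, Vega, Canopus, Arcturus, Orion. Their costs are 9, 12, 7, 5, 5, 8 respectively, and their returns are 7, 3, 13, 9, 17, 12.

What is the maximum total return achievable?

30

Take Vega and Arcturus: cost 7 + 5 = 12 ≤ 14, return 13 + 17 = 30.
No other feasible combination does better.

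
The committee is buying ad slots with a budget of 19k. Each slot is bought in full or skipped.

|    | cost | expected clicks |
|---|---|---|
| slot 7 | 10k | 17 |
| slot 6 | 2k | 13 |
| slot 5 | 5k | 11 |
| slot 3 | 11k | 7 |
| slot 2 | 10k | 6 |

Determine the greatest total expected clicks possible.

This is a 0-1 knapsack instance.
slot 7 + slot 6 + slot 5: cost 10 + 2 + 5 = 17 ≤ 19, expected clicks 17 + 13 + 11 = 41.
slot 6 + slot 5 + slot 3: cost 2 + 5 + 11 = 18 ≤ 19, expected clicks 13 + 11 + 7 = 31.
Best is slot 7, slot 6, and slot 5 with total expected clicks 41.

41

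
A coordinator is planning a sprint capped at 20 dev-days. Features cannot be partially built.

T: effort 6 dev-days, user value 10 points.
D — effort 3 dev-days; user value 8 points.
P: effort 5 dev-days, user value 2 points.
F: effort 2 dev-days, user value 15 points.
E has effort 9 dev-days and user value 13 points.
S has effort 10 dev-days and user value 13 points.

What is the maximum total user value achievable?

T + F + S: effort 6 + 2 + 10 = 18 ≤ 20, user value 10 + 15 + 13 = 38.
T + F + E: effort 6 + 2 + 9 = 17 ≤ 20, user value 10 + 15 + 13 = 38.
T + D + F + E: effort 6 + 3 + 2 + 9 = 20 ≤ 20, user value 10 + 8 + 15 + 13 = 46.
Best is T, D, F, and E with total user value 46.

46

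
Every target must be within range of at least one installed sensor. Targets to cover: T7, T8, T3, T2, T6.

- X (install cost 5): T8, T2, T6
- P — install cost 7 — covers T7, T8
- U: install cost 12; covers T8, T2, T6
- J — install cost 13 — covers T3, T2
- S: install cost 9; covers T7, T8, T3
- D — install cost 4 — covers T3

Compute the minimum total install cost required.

14

The greedy cost-per-new-target heuristic would pick X, D, and P for 16, but a cheaper cover exists.
Choose X and S: together they cover T7, T8, T3, T2, T6 — every target.
Total install cost: 5 + 9 = 14.
No cover costs less than 14.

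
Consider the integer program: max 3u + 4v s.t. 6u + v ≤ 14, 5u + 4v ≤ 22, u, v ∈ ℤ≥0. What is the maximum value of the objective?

20

The continuous relaxation peaks at (0, 5.5) with value 22.00; rounding to a feasible lattice point costs some objective.
(u,v)=(0,5) is feasible, giving 20.
(u,v)=(1,4) is feasible, giving 19.
Maximum is 20 at (u,v)=(0,5).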